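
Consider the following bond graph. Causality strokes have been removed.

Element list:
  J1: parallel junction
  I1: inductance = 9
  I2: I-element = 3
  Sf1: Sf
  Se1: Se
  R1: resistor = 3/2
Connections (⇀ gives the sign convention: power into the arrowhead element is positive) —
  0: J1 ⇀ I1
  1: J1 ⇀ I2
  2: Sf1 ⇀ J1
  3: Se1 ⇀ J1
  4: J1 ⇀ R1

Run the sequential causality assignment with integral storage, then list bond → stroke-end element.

b2 →Sf1  (source Sf1 imposes f)
b3 →J1  (Se1: effort source, stroke at far end)
b0 →I1  (J1 effort already set via bond 3)
b1 →I2  (0-jn J1 has e-setter on 3)
b4 →R1  (common-e at J1 fixed by 3)

#0 stroke→I1
#1 stroke→I2
#2 stroke→Sf1
#3 stroke→J1
#4 stroke→R1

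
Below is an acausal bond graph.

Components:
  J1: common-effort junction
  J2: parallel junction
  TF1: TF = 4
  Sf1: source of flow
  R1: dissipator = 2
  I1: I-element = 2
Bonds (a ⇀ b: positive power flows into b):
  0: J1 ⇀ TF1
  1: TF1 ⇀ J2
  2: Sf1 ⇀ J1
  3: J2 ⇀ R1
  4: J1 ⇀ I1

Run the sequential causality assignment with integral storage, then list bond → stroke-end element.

#2 stroke→Sf1  (Sf1 fixes flow; stroke at Sf1)
#4 stroke→I1  (I1 outputs flow p/I1)
#0 stroke→J1  (J1 needs exactly one e-in)
#1 stroke→TF1  (TF1: transformer flips bond 0)
#3 stroke→J2  (only one effort-in slot at J2)

β0 stroke→J1
β1 stroke→TF1
β2 stroke→Sf1
β3 stroke→J2
β4 stroke→I1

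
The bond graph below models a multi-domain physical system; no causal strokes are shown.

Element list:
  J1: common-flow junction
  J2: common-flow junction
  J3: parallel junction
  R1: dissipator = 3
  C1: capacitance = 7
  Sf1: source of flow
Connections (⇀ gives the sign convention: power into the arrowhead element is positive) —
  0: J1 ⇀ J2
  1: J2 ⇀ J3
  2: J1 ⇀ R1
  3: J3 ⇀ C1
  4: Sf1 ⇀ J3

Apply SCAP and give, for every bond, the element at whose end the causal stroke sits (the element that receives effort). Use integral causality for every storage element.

bond 4 stroke→Sf1  (Sf1 fixes flow; stroke at Sf1)
bond 3 stroke→J3  (C1 integral (e out))
bond 1 stroke→J2  (common-e at J3 fixed by 3)
bond 0 stroke→J1  (J2: last free bond brings flow in)
bond 2 stroke→R1  (J1: last free bond brings flow in)

#0 stroke at J1
#1 stroke at J2
#2 stroke at R1
#3 stroke at J3
#4 stroke at Sf1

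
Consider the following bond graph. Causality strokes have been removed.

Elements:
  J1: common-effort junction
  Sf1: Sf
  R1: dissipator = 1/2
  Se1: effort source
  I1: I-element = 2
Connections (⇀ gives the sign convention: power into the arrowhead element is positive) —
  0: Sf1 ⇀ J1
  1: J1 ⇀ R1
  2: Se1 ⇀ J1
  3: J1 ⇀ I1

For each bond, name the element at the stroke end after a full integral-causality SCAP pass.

bond 0 |Sf1
bond 1 |R1
bond 2 |J1
bond 3 |I1

#0 |Sf1  (Sf1 fixes flow; stroke at Sf1)
#2 |J1  (Se1 fixes effort; stroke away)
#1 |R1  (J1 effort already set via bond 2)
#3 |I1  (common-e at J1 fixed by 2)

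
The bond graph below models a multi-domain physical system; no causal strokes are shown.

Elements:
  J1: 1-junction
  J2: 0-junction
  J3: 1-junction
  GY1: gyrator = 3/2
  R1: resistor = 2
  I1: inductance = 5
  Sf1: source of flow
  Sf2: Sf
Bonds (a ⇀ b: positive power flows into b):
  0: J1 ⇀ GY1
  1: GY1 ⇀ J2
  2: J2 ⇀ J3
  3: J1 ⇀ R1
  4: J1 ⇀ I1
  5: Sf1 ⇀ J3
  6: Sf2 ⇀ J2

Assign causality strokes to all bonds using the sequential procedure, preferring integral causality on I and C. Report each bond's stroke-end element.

bond 5 stroke→Sf1  (source Sf1 imposes f)
bond 6 stroke→Sf2  (Sf2: flow source, stroke at near end)
bond 2 stroke→J3  (J3: bond 5 brought flow, rest push out)
bond 1 stroke→J2  (J2: last free bond brings effort in)
bond 0 stroke→J1  (GY GY1: same side as bond 1)
bond 4 stroke→I1  (I1: I, integral causality)
bond 3 stroke→J1  (1-jn J1 has f-setter on 4)

β0 →J1
β1 →J2
β2 →J3
β3 →J1
β4 →I1
β5 →Sf1
β6 →Sf2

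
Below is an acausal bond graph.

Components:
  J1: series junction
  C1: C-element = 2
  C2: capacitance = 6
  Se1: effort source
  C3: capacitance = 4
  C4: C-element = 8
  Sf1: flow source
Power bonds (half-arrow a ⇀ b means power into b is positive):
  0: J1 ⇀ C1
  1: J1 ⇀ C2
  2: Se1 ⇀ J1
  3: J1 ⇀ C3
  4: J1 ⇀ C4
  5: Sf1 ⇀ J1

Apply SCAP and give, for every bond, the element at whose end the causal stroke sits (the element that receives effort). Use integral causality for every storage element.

bond 0 |J1
bond 1 |J1
bond 2 |J1
bond 3 |J1
bond 4 |J1
bond 5 |Sf1

β2 stroke→J1  (Se1 fixes effort; stroke away)
β5 stroke→Sf1  (Sf1 fixes flow; stroke at Sf1)
β0 stroke→J1  (J1: bond 5 brought flow, rest push out)
β1 stroke→J1  (common-f at J1 fixed by 5)
β3 stroke→J1  (J1: bond 5 brought flow, rest push out)
β4 stroke→J1  (1-jn J1 has f-setter on 5)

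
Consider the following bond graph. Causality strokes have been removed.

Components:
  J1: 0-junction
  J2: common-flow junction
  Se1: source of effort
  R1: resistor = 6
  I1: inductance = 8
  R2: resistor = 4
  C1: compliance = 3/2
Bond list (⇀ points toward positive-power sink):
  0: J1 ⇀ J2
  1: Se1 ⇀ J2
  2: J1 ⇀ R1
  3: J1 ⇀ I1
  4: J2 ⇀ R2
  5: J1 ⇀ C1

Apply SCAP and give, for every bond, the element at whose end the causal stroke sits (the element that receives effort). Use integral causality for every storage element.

#0 →J2
#1 →J2
#2 →R1
#3 →I1
#4 →R2
#5 →J1

b1 →J2  (Se1 fixes effort; stroke away)
b3 →I1  (I1 outputs flow p/I1)
b5 →J1  (prefer integral on C1)
b0 →J2  (0-jn J1 has e-setter on 5)
b2 →R1  (0-jn J1 has e-setter on 5)
b4 →R2  (closing 1-jn rule on J2)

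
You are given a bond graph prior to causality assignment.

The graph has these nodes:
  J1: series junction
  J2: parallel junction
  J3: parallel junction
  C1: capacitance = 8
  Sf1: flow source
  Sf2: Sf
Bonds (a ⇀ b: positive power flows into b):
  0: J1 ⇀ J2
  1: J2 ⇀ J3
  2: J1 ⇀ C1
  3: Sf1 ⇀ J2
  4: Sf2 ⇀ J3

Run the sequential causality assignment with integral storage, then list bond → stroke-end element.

β0 →J2
β1 →J3
β2 →J1
β3 →Sf1
β4 →Sf2

b3 →Sf1  (source Sf1 imposes f)
b4 →Sf2  (Sf2 fixes flow; stroke at Sf2)
b1 →J3  (J3: last free bond brings effort in)
b0 →J2  (J2 needs exactly one e-in)
b2 →J1  (J1 flow already set via bond 0)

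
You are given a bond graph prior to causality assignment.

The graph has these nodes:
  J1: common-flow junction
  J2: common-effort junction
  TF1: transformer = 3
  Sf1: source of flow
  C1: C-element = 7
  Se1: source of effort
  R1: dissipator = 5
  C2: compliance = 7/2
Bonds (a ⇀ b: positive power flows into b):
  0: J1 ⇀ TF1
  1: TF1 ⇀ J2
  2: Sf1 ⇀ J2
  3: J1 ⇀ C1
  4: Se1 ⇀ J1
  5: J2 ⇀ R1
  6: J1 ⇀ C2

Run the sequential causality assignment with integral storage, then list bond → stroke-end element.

bond 2 stroke→Sf1  (source Sf1 imposes f)
bond 4 stroke→J1  (Se1 fixes effort; stroke away)
bond 3 stroke→J1  (prefer integral on C1)
bond 6 stroke→J1  (C2 integral (e out))
bond 0 stroke→TF1  (only one flow-in slot at J1)
bond 1 stroke→J2  (TF1 one-in-one-out from 0)
bond 5 stroke→R1  (common-e at J2 fixed by 1)

b0 stroke→TF1
b1 stroke→J2
b2 stroke→Sf1
b3 stroke→J1
b4 stroke→J1
b5 stroke→R1
b6 stroke→J1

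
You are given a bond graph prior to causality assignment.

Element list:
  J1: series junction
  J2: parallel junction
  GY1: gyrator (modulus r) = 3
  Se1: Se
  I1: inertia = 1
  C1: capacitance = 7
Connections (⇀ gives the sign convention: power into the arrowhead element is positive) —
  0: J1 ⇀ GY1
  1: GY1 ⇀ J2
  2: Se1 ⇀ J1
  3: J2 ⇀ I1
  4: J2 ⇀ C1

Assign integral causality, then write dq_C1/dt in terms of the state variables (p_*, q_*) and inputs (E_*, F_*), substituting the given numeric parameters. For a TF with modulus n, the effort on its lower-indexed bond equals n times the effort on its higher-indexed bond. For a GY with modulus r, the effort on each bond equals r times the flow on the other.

dq_C1/dt = E_Se1/3 - p_I1

β2 |J1  (source Se1 imposes e)
β0 |GY1  (J1: last free bond brings flow in)
β1 |GY1  (GY1 both-in/both-out from 0)
β3 |I1  (I1 outputs flow p/I1)
β4 |J2  (J2: last free bond brings effort in)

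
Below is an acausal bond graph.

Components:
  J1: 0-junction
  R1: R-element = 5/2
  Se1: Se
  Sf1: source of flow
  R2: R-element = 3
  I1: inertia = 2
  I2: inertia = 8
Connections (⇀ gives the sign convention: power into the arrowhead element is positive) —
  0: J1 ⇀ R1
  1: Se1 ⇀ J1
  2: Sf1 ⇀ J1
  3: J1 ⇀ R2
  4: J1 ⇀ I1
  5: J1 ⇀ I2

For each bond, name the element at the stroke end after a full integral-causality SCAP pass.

b0 |R1
b1 |J1
b2 |Sf1
b3 |R2
b4 |I1
b5 |I2

b1 stroke at J1  (source Se1 imposes e)
b2 stroke at Sf1  (Sf1 fixes flow; stroke at Sf1)
b0 stroke at R1  (common-e at J1 fixed by 1)
b3 stroke at R2  (0-jn J1 has e-setter on 1)
b4 stroke at I1  (J1: bond 1 brought effort, rest push out)
b5 stroke at I2  (common-e at J1 fixed by 1)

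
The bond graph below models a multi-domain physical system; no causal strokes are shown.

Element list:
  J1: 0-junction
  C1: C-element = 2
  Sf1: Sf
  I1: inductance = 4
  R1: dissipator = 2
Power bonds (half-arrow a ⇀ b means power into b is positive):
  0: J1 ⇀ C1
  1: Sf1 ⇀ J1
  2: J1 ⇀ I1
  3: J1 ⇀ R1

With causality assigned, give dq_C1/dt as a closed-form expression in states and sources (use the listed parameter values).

bond 1 →Sf1  (Sf1: flow source, stroke at near end)
bond 0 →J1  (C1 integral (e out))
bond 2 →I1  (J1 effort already set via bond 0)
bond 3 →R1  (J1: bond 0 brought effort, rest push out)

dq_C1/dt = F_Sf1 - p_I1/4 - q_C1/4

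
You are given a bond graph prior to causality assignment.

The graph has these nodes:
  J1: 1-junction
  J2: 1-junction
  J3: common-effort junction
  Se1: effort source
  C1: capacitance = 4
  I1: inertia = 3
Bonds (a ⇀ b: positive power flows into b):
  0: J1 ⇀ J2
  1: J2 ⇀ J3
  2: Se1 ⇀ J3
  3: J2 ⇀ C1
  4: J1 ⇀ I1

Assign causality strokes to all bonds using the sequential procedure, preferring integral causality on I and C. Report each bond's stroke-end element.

β2 →J3  (Se1: effort source, stroke at far end)
β1 →J2  (J3: bond 2 brought effort, rest push out)
β3 →J2  (C1 integral (e out))
β0 →J1  (only one flow-in slot at J2)
β4 →I1  (J1 needs exactly one f-in)

β0 →J1
β1 →J2
β2 →J3
β3 →J2
β4 →I1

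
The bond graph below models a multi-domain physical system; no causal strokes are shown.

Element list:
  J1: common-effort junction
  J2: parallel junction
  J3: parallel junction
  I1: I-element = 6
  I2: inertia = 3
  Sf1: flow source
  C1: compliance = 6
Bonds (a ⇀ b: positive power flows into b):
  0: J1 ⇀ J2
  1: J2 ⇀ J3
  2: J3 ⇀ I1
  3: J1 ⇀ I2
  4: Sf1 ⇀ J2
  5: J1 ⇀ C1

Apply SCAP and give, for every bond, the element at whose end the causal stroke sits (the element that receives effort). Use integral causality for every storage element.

bond 4 stroke at Sf1  (Sf1 (Sf) sets flow on bond)
bond 2 stroke at I1  (I1 integral (f out))
bond 1 stroke at J3  (J3: last free bond brings effort in)
bond 0 stroke at J2  (only one effort-in slot at J2)
bond 3 stroke at I2  (I2 outputs flow p/I2)
bond 5 stroke at J1  (closing 0-jn rule on J1)

#0 stroke at J2
#1 stroke at J3
#2 stroke at I1
#3 stroke at I2
#4 stroke at Sf1
#5 stroke at J1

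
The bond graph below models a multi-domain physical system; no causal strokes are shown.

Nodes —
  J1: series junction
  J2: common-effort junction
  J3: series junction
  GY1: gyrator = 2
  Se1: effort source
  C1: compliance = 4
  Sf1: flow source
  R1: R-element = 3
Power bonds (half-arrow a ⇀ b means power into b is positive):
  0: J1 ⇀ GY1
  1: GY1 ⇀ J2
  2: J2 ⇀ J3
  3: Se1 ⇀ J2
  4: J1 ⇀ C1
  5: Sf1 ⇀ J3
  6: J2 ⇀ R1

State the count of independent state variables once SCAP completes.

bond 3 stroke→J2  (Se1 (Se) sets effort on bond)
bond 5 stroke→Sf1  (Sf1 (Sf) sets flow on bond)
bond 1 stroke→GY1  (J2: bond 3 brought effort, rest push out)
bond 2 stroke→J3  (J2: bond 3 brought effort, rest push out)
bond 6 stroke→R1  (0-jn J2 has e-setter on 3)
bond 0 stroke→GY1  (through GY1, causality inverts; strokes same side of GY1)
bond 4 stroke→J1  (J1 flow already set via bond 0)

1  (C1 all integral)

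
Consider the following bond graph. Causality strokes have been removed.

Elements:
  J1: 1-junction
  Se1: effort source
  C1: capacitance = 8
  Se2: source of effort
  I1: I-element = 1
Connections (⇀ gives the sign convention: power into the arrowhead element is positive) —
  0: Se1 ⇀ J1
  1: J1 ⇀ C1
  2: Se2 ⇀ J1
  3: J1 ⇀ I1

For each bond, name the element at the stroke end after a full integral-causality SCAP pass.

#0 stroke→J1  (Se1 (Se) sets effort on bond)
#2 stroke→J1  (Se2 fixes effort; stroke away)
#1 stroke→J1  (C1 outputs effort q/C1)
#3 stroke→I1  (J1 needs exactly one f-in)

β0 →J1
β1 →J1
β2 →J1
β3 →I1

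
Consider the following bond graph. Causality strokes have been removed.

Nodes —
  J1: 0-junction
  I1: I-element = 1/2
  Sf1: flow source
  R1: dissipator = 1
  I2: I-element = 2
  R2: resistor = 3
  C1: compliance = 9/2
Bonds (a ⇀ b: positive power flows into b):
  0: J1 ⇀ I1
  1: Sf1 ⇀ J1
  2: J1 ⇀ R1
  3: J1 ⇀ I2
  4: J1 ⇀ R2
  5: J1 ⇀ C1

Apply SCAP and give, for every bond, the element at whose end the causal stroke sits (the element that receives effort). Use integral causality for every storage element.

β1 →Sf1  (Sf1 fixes flow; stroke at Sf1)
β0 →I1  (I1 integral (f out))
β3 →I2  (prefer integral on I2)
β5 →J1  (C1 integral (e out))
β2 →R1  (0-jn J1 has e-setter on 5)
β4 →R2  (common-e at J1 fixed by 5)

β0 stroke→I1
β1 stroke→Sf1
β2 stroke→R1
β3 stroke→I2
β4 stroke→R2
β5 stroke→J1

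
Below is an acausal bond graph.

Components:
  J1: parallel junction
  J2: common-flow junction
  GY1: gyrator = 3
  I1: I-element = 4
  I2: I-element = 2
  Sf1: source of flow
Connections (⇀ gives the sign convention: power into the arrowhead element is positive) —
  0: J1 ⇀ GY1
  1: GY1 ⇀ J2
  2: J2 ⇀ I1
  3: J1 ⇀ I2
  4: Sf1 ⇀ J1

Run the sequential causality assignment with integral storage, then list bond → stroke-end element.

β4 stroke at Sf1  (Sf1: flow source, stroke at near end)
β2 stroke at I1  (I1 outputs flow p/I1)
β1 stroke at J2  (J2 flow already set via bond 2)
β0 stroke at J1  (through GY1, causality inverts; strokes same side of GY1)
β3 stroke at I2  (0-jn J1 has e-setter on 0)

b0 |J1
b1 |J2
b2 |I1
b3 |I2
b4 |Sf1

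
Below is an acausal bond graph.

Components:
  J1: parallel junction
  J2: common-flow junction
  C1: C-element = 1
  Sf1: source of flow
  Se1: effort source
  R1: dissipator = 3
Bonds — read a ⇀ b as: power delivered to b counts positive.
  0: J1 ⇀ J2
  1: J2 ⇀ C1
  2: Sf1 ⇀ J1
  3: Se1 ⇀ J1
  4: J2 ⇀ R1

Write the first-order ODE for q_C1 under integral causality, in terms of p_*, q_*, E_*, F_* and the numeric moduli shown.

bond 2 |Sf1  (Sf1: flow source, stroke at near end)
bond 3 |J1  (Se1: effort source, stroke at far end)
bond 0 |J2  (common-e at J1 fixed by 3)
bond 1 |J2  (C1 outputs effort q/C1)
bond 4 |R1  (J2 needs exactly one f-in)

dq_C1/dt = E_Se1/3 - q_C1/3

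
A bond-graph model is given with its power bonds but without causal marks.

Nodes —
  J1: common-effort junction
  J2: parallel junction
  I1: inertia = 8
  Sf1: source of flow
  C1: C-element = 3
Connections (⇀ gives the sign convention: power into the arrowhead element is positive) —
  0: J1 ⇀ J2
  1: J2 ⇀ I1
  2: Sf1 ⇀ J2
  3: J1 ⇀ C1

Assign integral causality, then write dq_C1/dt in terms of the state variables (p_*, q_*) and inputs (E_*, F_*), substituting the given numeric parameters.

bond 2 stroke→Sf1  (source Sf1 imposes f)
bond 1 stroke→I1  (I1: I, integral causality)
bond 0 stroke→J2  (J2 needs exactly one e-in)
bond 3 stroke→J1  (only one effort-in slot at J1)

dq_C1/dt = F_Sf1 - p_I1/8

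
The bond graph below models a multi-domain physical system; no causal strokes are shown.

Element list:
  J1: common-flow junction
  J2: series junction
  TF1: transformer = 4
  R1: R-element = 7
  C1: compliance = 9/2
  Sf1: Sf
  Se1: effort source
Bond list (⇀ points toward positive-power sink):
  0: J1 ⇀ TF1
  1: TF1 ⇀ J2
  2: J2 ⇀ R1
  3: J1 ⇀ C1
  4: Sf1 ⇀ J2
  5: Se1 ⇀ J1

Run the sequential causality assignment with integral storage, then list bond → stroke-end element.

bond 4 stroke at Sf1  (Sf1 fixes flow; stroke at Sf1)
bond 5 stroke at J1  (Se1 fixes effort; stroke away)
bond 1 stroke at J2  (J2 flow already set via bond 4)
bond 2 stroke at J2  (1-jn J2 has f-setter on 4)
bond 0 stroke at TF1  (through TF1, causality passes straight; one stroke at TF1)
bond 3 stroke at J1  (common-f at J1 fixed by 0)

b0 |TF1
b1 |J2
b2 |J2
b3 |J1
b4 |Sf1
b5 |J1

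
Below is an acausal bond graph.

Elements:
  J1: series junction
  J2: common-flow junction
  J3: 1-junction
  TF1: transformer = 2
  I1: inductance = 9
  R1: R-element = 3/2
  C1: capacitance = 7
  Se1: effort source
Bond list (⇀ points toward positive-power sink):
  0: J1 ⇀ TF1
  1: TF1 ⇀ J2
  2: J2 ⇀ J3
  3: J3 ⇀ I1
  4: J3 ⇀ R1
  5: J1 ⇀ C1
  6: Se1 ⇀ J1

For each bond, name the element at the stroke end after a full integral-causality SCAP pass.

b6 →J1  (Se1 (Se) sets effort on bond)
b3 →I1  (I1 outputs flow p/I1)
b2 →J3  (1-jn J3 has f-setter on 3)
b4 →J3  (common-f at J3 fixed by 3)
b1 →J2  (common-f at J2 fixed by 2)
b0 →TF1  (TF TF1: opposite of bond 1)
b5 →J1  (J1: bond 0 brought flow, rest push out)

β0 stroke at TF1
β1 stroke at J2
β2 stroke at J3
β3 stroke at I1
β4 stroke at J3
β5 stroke at J1
β6 stroke at J1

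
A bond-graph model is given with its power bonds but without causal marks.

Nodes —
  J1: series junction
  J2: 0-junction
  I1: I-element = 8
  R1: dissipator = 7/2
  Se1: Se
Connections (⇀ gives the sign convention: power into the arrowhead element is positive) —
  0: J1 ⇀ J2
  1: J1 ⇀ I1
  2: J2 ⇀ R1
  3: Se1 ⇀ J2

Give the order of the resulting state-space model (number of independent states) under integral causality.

b3 stroke at J2  (Se1 (Se) sets effort on bond)
b0 stroke at J1  (common-e at J2 fixed by 3)
b2 stroke at R1  (J2: bond 3 brought effort, rest push out)
b1 stroke at I1  (closing 1-jn rule on J1)

1  (I1 all integral)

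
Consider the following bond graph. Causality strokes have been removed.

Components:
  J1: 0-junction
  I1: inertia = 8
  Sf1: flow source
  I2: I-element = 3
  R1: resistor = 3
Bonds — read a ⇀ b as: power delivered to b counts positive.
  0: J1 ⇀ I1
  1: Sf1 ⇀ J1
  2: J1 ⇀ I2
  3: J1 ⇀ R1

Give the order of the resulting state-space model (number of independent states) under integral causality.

2  (I1, I2 all integral)

b1 |Sf1  (Sf1: flow source, stroke at near end)
b0 |I1  (I1 outputs flow p/I1)
b2 |I2  (I2 outputs flow p/I2)
b3 |J1  (closing 0-jn rule on J1)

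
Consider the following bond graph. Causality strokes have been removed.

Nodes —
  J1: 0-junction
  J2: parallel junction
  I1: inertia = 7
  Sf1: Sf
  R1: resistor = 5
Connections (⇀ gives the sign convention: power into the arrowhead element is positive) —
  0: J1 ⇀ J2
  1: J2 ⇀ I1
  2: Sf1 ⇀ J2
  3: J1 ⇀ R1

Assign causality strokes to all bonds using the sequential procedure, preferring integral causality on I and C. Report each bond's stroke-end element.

b0 stroke→J2
b1 stroke→I1
b2 stroke→Sf1
b3 stroke→J1

b2 |Sf1  (source Sf1 imposes f)
b1 |I1  (I1 outputs flow p/I1)
b0 |J2  (closing 0-jn rule on J2)
b3 |J1  (closing 0-jn rule on J1)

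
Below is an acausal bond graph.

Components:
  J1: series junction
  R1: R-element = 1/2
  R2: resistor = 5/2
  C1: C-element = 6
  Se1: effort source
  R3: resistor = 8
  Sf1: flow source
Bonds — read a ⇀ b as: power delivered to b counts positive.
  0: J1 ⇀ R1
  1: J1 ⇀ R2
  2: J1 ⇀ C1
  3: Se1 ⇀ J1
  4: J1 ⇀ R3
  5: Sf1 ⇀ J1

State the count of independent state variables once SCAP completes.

1  (C1 all integral)

β3 |J1  (Se1 fixes effort; stroke away)
β5 |Sf1  (Sf1 (Sf) sets flow on bond)
β0 |J1  (1-jn J1 has f-setter on 5)
β1 |J1  (1-jn J1 has f-setter on 5)
β2 |J1  (J1 flow already set via bond 5)
β4 |J1  (J1: bond 5 brought flow, rest push out)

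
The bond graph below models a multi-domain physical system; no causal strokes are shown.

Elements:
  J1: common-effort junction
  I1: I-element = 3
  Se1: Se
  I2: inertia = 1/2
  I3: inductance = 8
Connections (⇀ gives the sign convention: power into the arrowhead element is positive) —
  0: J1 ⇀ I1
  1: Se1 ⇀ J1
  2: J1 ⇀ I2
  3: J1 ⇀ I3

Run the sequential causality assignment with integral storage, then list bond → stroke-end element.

#1 stroke at J1  (Se1 fixes effort; stroke away)
#0 stroke at I1  (0-jn J1 has e-setter on 1)
#2 stroke at I2  (0-jn J1 has e-setter on 1)
#3 stroke at I3  (common-e at J1 fixed by 1)

bond 0 |I1
bond 1 |J1
bond 2 |I2
bond 3 |I3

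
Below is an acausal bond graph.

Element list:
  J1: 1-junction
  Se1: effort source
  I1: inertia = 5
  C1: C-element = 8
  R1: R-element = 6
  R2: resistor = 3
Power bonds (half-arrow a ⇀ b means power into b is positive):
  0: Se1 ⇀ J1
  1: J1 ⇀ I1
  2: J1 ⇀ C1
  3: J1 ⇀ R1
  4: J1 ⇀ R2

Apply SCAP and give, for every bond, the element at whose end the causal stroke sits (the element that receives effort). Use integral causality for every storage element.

bond 0 →J1
bond 1 →I1
bond 2 →J1
bond 3 →J1
bond 4 →J1

bond 0 stroke at J1  (source Se1 imposes e)
bond 1 stroke at I1  (I1 outputs flow p/I1)
bond 2 stroke at J1  (J1 flow already set via bond 1)
bond 3 stroke at J1  (J1: bond 1 brought flow, rest push out)
bond 4 stroke at J1  (1-jn J1 has f-setter on 1)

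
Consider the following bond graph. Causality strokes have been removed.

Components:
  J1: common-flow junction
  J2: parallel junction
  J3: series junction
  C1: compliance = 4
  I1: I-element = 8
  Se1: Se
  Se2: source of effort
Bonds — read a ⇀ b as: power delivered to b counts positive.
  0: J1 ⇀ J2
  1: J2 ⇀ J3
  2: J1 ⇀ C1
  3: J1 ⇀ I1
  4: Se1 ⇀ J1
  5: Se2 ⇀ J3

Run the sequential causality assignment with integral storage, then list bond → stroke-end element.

#4 |J1  (source Se1 imposes e)
#5 |J3  (Se2 fixes effort; stroke away)
#1 |J2  (closing 1-jn rule on J3)
#0 |J1  (J2: bond 1 brought effort, rest push out)
#2 |J1  (prefer integral on C1)
#3 |I1  (only one flow-in slot at J1)

b0 stroke→J1
b1 stroke→J2
b2 stroke→J1
b3 stroke→I1
b4 stroke→J1
b5 stroke→J3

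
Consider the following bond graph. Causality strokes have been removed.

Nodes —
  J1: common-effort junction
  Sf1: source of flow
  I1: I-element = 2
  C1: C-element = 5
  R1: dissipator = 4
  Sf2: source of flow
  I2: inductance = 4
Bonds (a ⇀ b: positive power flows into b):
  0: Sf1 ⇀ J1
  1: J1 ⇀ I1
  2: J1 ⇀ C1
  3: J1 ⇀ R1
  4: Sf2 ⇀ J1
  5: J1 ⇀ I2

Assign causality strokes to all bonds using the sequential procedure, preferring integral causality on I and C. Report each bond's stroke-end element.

β0 stroke→Sf1
β1 stroke→I1
β2 stroke→J1
β3 stroke→R1
β4 stroke→Sf2
β5 stroke→I2

bond 0 stroke→Sf1  (source Sf1 imposes f)
bond 4 stroke→Sf2  (Sf2: flow source, stroke at near end)
bond 1 stroke→I1  (I1: I, integral causality)
bond 2 stroke→J1  (C1 outputs effort q/C1)
bond 3 stroke→R1  (J1: bond 2 brought effort, rest push out)
bond 5 stroke→I2  (J1 effort already set via bond 2)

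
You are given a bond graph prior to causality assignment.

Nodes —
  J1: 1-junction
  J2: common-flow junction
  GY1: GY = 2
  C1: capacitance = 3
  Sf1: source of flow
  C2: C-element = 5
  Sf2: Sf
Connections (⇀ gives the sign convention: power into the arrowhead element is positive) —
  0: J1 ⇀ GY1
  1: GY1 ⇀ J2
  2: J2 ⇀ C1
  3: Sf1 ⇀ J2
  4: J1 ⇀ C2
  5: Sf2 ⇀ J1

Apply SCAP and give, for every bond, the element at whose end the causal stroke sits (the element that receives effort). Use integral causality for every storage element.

#3 →Sf1  (Sf1: flow source, stroke at near end)
#5 →Sf2  (Sf2 fixes flow; stroke at Sf2)
#0 →J1  (J1 flow already set via bond 5)
#4 →J1  (J1 flow already set via bond 5)
#1 →J2  (1-jn J2 has f-setter on 3)
#2 →J2  (J2: bond 3 brought flow, rest push out)

b0 →J1
b1 →J2
b2 →J2
b3 →Sf1
b4 →J1
b5 →Sf2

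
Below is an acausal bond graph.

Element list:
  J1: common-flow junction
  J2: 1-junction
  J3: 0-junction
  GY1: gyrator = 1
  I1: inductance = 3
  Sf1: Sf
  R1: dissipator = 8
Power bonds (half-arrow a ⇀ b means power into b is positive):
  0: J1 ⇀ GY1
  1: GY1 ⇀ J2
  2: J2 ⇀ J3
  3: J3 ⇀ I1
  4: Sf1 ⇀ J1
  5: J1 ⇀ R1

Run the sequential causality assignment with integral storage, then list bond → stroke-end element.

bond 4 stroke→Sf1  (Sf1 (Sf) sets flow on bond)
bond 0 stroke→J1  (J1 flow already set via bond 4)
bond 5 stroke→J1  (1-jn J1 has f-setter on 4)
bond 1 stroke→J2  (GY1: gyrator matches bond 0)
bond 2 stroke→J3  (closing 1-jn rule on J2)
bond 3 stroke→I1  (J3 effort already set via bond 2)

#0 stroke→J1
#1 stroke→J2
#2 stroke→J3
#3 stroke→I1
#4 stroke→Sf1
#5 stroke→J1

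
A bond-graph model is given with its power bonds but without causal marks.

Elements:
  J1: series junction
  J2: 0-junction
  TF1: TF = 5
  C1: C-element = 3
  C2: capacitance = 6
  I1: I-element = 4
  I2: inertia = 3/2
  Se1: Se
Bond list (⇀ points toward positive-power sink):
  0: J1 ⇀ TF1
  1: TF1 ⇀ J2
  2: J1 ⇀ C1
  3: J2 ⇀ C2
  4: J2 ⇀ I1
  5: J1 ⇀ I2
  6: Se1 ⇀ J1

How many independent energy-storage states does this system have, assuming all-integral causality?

4  (C1, C2, I1, I2 all integral)

bond 6 stroke at J1  (Se1 (Se) sets effort on bond)
bond 2 stroke at J1  (C1 integral (e out))
bond 3 stroke at J2  (C2 outputs effort q/C2)
bond 1 stroke at TF1  (J2: bond 3 brought effort, rest push out)
bond 4 stroke at I1  (J2 effort already set via bond 3)
bond 0 stroke at J1  (TF TF1: opposite of bond 1)
bond 5 stroke at I2  (J1: last free bond brings flow in)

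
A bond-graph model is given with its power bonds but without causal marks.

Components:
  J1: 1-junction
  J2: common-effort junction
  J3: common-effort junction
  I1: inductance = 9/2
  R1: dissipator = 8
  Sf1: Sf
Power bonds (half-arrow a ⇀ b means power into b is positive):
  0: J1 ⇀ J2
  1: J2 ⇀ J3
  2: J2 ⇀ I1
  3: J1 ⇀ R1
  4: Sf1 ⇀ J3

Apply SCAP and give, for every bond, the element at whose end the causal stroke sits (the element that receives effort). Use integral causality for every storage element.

b0 stroke at J2
b1 stroke at J3
b2 stroke at I1
b3 stroke at J1
b4 stroke at Sf1

bond 4 →Sf1  (Sf1 (Sf) sets flow on bond)
bond 1 →J3  (closing 0-jn rule on J3)
bond 2 →I1  (I1: I, integral causality)
bond 0 →J2  (J2 needs exactly one e-in)
bond 3 →J1  (1-jn J1 has f-setter on 0)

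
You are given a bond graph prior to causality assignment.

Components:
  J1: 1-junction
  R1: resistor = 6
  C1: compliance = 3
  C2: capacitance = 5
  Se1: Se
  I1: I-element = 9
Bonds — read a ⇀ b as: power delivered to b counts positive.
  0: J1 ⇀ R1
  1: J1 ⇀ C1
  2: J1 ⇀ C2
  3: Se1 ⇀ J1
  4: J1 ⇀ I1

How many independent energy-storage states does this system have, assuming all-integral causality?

3  (C1, C2, I1 all integral)

bond 3 stroke→J1  (Se1: effort source, stroke at far end)
bond 1 stroke→J1  (C1 integral (e out))
bond 2 stroke→J1  (prefer integral on C2)
bond 4 stroke→I1  (I1: I, integral causality)
bond 0 stroke→J1  (J1 flow already set via bond 4)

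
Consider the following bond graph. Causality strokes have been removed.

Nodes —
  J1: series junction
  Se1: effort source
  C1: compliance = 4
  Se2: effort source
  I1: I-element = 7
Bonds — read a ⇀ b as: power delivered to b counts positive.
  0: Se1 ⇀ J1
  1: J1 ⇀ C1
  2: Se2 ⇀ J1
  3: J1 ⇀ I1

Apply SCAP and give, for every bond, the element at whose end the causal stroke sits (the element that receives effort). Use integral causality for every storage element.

bond 0 stroke at J1  (Se1 fixes effort; stroke away)
bond 2 stroke at J1  (source Se2 imposes e)
bond 1 stroke at J1  (prefer integral on C1)
bond 3 stroke at I1  (only one flow-in slot at J1)

bond 0 →J1
bond 1 →J1
bond 2 →J1
bond 3 →I1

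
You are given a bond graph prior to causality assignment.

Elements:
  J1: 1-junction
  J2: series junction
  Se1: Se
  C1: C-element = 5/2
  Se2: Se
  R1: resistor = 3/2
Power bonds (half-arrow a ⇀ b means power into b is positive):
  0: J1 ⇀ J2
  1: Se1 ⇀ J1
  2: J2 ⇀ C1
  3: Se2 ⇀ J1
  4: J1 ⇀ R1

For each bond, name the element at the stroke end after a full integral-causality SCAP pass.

b1 stroke at J1  (Se1 fixes effort; stroke away)
b3 stroke at J1  (Se2: effort source, stroke at far end)
b2 stroke at J2  (C1 outputs effort q/C1)
b0 stroke at J1  (closing 1-jn rule on J2)
b4 stroke at R1  (J1: last free bond brings flow in)

β0 →J1
β1 →J1
β2 →J2
β3 →J1
β4 →R1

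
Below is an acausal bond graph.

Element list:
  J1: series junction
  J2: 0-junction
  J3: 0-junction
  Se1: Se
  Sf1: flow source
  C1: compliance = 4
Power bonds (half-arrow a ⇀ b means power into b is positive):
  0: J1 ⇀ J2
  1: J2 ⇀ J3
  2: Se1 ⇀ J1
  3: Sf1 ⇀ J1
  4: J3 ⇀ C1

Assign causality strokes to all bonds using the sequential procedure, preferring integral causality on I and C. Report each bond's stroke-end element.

#2 →J1  (Se1 fixes effort; stroke away)
#3 →Sf1  (Sf1: flow source, stroke at near end)
#0 →J1  (1-jn J1 has f-setter on 3)
#1 →J2  (J2 needs exactly one e-in)
#4 →J3  (closing 0-jn rule on J3)

bond 0 stroke→J1
bond 1 stroke→J2
bond 2 stroke→J1
bond 3 stroke→Sf1
bond 4 stroke→J3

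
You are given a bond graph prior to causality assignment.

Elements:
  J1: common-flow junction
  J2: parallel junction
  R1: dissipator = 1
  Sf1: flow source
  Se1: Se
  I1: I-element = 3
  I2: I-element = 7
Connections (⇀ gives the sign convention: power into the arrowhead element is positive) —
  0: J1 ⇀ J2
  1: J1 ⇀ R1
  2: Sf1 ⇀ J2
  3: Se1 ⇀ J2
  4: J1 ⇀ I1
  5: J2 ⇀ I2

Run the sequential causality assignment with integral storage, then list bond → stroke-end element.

b0 stroke→J1
b1 stroke→J1
b2 stroke→Sf1
b3 stroke→J2
b4 stroke→I1
b5 stroke→I2

β2 stroke→Sf1  (source Sf1 imposes f)
β3 stroke→J2  (source Se1 imposes e)
β0 stroke→J1  (0-jn J2 has e-setter on 3)
β5 stroke→I2  (common-e at J2 fixed by 3)
β4 stroke→I1  (I1: I, integral causality)
β1 stroke→J1  (common-f at J1 fixed by 4)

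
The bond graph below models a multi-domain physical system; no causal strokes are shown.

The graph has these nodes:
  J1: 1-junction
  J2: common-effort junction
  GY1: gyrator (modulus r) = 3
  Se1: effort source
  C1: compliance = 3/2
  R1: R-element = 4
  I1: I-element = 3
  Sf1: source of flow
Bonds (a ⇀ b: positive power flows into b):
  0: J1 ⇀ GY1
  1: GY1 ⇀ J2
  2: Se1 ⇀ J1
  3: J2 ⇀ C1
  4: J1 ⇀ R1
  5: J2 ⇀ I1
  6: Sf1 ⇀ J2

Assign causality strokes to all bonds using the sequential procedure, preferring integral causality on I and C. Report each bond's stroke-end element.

#0 stroke→GY1
#1 stroke→GY1
#2 stroke→J1
#3 stroke→J2
#4 stroke→J1
#5 stroke→I1
#6 stroke→Sf1

b2 →J1  (Se1 fixes effort; stroke away)
b6 →Sf1  (source Sf1 imposes f)
b3 →J2  (prefer integral on C1)
b1 →GY1  (J2: bond 3 brought effort, rest push out)
b5 →I1  (common-e at J2 fixed by 3)
b0 →GY1  (through GY1, causality inverts; strokes same side of GY1)
b4 →J1  (1-jn J1 has f-setter on 0)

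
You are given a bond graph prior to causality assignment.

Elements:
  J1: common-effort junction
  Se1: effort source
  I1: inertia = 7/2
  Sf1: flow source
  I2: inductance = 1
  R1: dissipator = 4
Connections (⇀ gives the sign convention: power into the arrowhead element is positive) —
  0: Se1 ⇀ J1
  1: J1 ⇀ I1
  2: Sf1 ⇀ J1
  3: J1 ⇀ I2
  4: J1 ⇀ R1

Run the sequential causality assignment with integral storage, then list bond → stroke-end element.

#0 →J1
#1 →I1
#2 →Sf1
#3 →I2
#4 →R1

bond 0 stroke→J1  (source Se1 imposes e)
bond 2 stroke→Sf1  (Sf1 fixes flow; stroke at Sf1)
bond 1 stroke→I1  (J1 effort already set via bond 0)
bond 3 stroke→I2  (J1 effort already set via bond 0)
bond 4 stroke→R1  (J1 effort already set via bond 0)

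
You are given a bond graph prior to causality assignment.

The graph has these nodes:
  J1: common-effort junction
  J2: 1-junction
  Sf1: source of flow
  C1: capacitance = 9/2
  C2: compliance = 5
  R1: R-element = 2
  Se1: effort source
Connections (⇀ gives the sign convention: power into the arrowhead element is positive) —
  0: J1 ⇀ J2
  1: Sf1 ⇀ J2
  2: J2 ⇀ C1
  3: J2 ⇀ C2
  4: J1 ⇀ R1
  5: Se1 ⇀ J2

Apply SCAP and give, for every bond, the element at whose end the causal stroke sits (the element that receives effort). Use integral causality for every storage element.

#1 →Sf1  (source Sf1 imposes f)
#5 →J2  (Se1: effort source, stroke at far end)
#0 →J2  (J2 flow already set via bond 1)
#2 →J2  (J2: bond 1 brought flow, rest push out)
#3 →J2  (J2: bond 1 brought flow, rest push out)
#4 →J1  (J1 needs exactly one e-in)

b0 stroke→J2
b1 stroke→Sf1
b2 stroke→J2
b3 stroke→J2
b4 stroke→J1
b5 stroke→J2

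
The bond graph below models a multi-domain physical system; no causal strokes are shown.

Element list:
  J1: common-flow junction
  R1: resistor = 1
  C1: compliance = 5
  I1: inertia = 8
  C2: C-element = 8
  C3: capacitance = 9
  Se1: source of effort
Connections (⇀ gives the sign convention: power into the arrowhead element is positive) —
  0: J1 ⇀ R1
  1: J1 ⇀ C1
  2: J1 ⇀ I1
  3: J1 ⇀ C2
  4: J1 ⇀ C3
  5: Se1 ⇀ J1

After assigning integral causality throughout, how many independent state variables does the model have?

4  (C1, C2, C3, I1 all integral)

β5 stroke at J1  (source Se1 imposes e)
β1 stroke at J1  (prefer integral on C1)
β2 stroke at I1  (I1 outputs flow p/I1)
β0 stroke at J1  (common-f at J1 fixed by 2)
β3 stroke at J1  (common-f at J1 fixed by 2)
β4 stroke at J1  (1-jn J1 has f-setter on 2)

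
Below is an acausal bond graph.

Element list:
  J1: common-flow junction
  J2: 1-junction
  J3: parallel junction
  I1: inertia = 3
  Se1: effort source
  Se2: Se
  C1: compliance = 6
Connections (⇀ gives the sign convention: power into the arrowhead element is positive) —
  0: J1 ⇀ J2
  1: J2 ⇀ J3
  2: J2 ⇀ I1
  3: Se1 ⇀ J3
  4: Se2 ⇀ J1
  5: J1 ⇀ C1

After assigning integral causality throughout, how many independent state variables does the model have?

bond 3 →J3  (Se1: effort source, stroke at far end)
bond 4 →J1  (source Se2 imposes e)
bond 1 →J2  (J3: bond 3 brought effort, rest push out)
bond 2 →I1  (I1: I, integral causality)
bond 0 →J2  (1-jn J2 has f-setter on 2)
bond 5 →J1  (J1: bond 0 brought flow, rest push out)

2  (C1, I1 all integral)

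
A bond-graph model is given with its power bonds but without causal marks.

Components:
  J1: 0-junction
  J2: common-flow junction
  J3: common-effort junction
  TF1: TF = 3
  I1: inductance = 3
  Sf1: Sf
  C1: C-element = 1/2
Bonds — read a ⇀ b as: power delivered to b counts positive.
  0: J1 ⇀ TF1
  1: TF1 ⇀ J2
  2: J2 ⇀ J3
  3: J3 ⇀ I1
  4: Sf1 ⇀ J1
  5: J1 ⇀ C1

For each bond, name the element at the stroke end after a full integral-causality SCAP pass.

#0 stroke→TF1
#1 stroke→J2
#2 stroke→J3
#3 stroke→I1
#4 stroke→Sf1
#5 stroke→J1

bond 4 stroke at Sf1  (Sf1: flow source, stroke at near end)
bond 3 stroke at I1  (prefer integral on I1)
bond 2 stroke at J3  (only one effort-in slot at J3)
bond 1 stroke at J2  (1-jn J2 has f-setter on 2)
bond 0 stroke at TF1  (through TF1, causality passes straight; one stroke at TF1)
bond 5 stroke at J1  (J1: last free bond brings effort in)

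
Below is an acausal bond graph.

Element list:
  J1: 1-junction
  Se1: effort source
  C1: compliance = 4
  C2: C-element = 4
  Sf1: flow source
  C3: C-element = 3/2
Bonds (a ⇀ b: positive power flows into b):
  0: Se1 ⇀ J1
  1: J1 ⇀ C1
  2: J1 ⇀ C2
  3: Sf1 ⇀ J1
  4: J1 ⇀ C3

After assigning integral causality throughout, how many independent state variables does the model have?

3  (C1, C2, C3 all integral)

β0 stroke at J1  (Se1 fixes effort; stroke away)
β3 stroke at Sf1  (source Sf1 imposes f)
β1 stroke at J1  (J1: bond 3 brought flow, rest push out)
β2 stroke at J1  (common-f at J1 fixed by 3)
β4 stroke at J1  (J1 flow already set via bond 3)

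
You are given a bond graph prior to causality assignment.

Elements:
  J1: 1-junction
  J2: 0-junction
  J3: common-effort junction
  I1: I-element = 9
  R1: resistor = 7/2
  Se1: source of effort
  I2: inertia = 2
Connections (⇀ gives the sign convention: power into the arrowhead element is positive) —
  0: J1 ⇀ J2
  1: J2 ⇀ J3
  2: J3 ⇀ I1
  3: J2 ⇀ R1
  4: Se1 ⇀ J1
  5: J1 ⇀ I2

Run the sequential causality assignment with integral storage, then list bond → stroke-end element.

b4 stroke→J1  (source Se1 imposes e)
b2 stroke→I1  (prefer integral on I1)
b1 stroke→J3  (J3 needs exactly one e-in)
b5 stroke→I2  (I2: I, integral causality)
b0 stroke→J1  (1-jn J1 has f-setter on 5)
b3 stroke→J2  (J2 needs exactly one e-in)

b0 |J1
b1 |J3
b2 |I1
b3 |J2
b4 |J1
b5 |I2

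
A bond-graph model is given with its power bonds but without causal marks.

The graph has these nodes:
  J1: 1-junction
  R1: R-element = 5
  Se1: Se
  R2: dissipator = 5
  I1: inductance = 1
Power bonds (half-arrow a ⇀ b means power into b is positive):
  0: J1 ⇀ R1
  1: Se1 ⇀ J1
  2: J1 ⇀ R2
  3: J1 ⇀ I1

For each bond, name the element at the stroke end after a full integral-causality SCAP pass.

#0 →J1
#1 →J1
#2 →J1
#3 →I1

bond 1 stroke→J1  (Se1 fixes effort; stroke away)
bond 3 stroke→I1  (I1: I, integral causality)
bond 0 stroke→J1  (J1: bond 3 brought flow, rest push out)
bond 2 stroke→J1  (J1: bond 3 brought flow, rest push out)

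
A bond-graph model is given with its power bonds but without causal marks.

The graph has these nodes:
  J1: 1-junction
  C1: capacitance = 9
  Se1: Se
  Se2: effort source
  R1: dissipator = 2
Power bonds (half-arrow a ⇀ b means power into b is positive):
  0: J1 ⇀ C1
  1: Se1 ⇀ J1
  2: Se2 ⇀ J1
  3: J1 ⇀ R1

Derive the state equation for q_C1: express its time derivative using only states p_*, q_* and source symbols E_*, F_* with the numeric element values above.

#1 →J1  (Se1 fixes effort; stroke away)
#2 →J1  (source Se2 imposes e)
#0 →J1  (C1: C, integral causality)
#3 →R1  (only one flow-in slot at J1)

dq_C1/dt = E_Se1/2 + E_Se2/2 - q_C1/18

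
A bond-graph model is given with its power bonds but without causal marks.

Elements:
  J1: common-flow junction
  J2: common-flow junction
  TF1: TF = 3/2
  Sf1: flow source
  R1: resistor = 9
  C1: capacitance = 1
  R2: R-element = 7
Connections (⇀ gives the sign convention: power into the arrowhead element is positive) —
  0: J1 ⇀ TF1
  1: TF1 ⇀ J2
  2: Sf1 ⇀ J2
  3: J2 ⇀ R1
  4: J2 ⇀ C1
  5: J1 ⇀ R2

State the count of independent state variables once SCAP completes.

bond 2 stroke→Sf1  (Sf1 fixes flow; stroke at Sf1)
bond 1 stroke→J2  (J2 flow already set via bond 2)
bond 3 stroke→J2  (1-jn J2 has f-setter on 2)
bond 4 stroke→J2  (common-f at J2 fixed by 2)
bond 0 stroke→TF1  (TF TF1: opposite of bond 1)
bond 5 stroke→J1  (J1: bond 0 brought flow, rest push out)

1  (C1 all integral)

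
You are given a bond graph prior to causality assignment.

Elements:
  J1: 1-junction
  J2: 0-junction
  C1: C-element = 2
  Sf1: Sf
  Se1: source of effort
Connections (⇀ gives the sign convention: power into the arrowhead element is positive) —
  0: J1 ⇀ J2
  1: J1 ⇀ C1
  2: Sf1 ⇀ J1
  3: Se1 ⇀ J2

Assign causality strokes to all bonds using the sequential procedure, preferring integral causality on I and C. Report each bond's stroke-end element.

#2 stroke at Sf1  (Sf1: flow source, stroke at near end)
#3 stroke at J2  (source Se1 imposes e)
#0 stroke at J1  (common-f at J1 fixed by 2)
#1 stroke at J1  (J1: bond 2 brought flow, rest push out)

b0 stroke at J1
b1 stroke at J1
b2 stroke at Sf1
b3 stroke at J2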